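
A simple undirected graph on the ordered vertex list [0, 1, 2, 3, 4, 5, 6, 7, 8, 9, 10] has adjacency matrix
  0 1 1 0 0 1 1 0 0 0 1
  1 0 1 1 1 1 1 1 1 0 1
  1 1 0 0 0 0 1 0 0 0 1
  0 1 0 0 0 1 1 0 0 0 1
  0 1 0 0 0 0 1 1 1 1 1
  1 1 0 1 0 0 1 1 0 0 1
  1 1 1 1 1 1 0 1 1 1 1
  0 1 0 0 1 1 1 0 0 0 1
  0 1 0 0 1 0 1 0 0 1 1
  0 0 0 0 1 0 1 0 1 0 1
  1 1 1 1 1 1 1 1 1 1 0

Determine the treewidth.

A width-4 tree decomposition is:
Bags: B1 = {1, 5, 6, 7, 10}  B2 = {0, 1, 5, 6, 10}  B3 = {1, 4, 6, 7, 10}  B4 = {1, 3, 5, 6, 10}  B5 = {0, 1, 2, 6, 10}  B6 = {1, 4, 6, 8, 10}  B7 = {4, 6, 8, 9, 10}
Tree: B1–B2, B1–B3, B1–B4, B2–B5, B3–B6, B6–B7
Every bag has size at most 5, so the width is 5 − 1 = 4 and tw(G) ≤ 4. For the lower bound, the 5 vertices {1, 4, 6, 8, 10} are pairwise adjacent, and any tree decomposition puts a clique entirely inside one bag — forcing width ≥ 4. Combining the bounds, tw(G) = 4.

4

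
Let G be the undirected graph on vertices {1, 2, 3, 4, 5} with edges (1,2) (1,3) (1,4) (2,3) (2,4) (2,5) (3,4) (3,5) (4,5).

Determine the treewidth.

3

A width-3 tree decomposition is:
Bags: B1 = {1, 2, 3, 4}  B2 = {2, 3, 4, 5}
Tree: B1–B2
Every bag has size at most 4, so the width is 4 − 1 = 3 and tw(G) ≤ 3. On the other hand G contains the 4-clique {1, 2, 3, 4}. A clique must lie in a single bag of any decomposition, so no decomposition can have width below 3. The upper and lower bounds meet at 3, so that is the treewidth.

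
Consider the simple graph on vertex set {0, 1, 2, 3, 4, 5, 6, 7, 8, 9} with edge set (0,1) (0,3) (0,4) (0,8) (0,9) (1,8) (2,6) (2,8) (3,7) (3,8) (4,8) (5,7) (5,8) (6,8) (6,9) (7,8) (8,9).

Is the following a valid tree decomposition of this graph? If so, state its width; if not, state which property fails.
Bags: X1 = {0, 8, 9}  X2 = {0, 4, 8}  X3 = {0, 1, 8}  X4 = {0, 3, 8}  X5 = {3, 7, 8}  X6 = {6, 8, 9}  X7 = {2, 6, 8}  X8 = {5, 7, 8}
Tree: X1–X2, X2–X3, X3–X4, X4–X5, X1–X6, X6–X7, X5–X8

Vertex coverage: the bags together contain {0, 1, 2, 3, 4, 5, 6, 7, 8, 9}, the full vertex set. Edge coverage: each edge of G has both endpoints in at least one bag. Running intersection: for every vertex, the bags containing it form a connected subtree. All three properties hold, so this is a valid tree decomposition of width max|bag| − 1 = 2, and hence tw(G) ≤ 2.

Yes; width 2.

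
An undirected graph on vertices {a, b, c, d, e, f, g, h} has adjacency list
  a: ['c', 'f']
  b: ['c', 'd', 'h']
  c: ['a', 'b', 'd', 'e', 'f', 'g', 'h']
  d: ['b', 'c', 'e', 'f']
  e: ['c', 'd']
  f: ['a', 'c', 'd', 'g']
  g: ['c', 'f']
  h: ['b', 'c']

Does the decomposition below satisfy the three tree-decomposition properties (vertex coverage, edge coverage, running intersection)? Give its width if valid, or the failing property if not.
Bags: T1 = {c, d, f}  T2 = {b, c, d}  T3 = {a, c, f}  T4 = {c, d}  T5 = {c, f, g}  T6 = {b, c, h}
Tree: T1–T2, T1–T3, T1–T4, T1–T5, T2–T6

No — vertex e appears in no bag.

A tree decomposition must satisfy three properties: every vertex lies in some bag; for every edge, both endpoints lie together in some bag; and for every vertex, the bags containing it form a connected subtree. Here vertex e appears in no bag, so the decomposition is invalid.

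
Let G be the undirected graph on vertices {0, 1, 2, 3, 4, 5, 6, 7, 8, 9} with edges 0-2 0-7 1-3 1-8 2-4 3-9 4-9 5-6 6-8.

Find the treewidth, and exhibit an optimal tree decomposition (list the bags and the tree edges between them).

Treewidth 1.
Bags: B1 = {5, 6}  B2 = {6, 8}  B3 = {1, 8}  B4 = {1, 3}  B5 = {3, 9}  B6 = {4, 9}  B7 = {2, 4}  B8 = {0, 2}  B9 = {0, 7}
Tree: B1–B2, B2–B3, B3–B4, B4–B5, B5–B6, B6–B7, B7–B8, B8–B9

The largest bag has 2 vertices, giving width 1; this decomposition certifies tw(G) ≤ 1. Any graph with an edge has treewidth ≥ 1, and G has the edge 5–6. The upper and lower bounds meet at 1, so that is the treewidth.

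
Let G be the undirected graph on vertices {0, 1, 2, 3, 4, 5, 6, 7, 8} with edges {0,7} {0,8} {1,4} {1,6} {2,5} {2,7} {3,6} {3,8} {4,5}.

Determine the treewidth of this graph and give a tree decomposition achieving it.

Treewidth 2.
One optimal decomposition is:
Bags: B1 = {2, 4, 5}  B2 = {1, 2, 4}  B3 = {1, 2, 6}  B4 = {2, 3, 6}  B5 = {2, 3, 8}  B6 = {0, 2, 8}  B7 = {0, 2, 7}
Tree: B1–B2, B2–B3, B3–B4, B4–B5, B5–B6, B6–B7

The largest bag has 3 vertices, giving width 2; this decomposition certifies tw(G) ≤ 2. For the lower bound, G contains the cycle 2–5–4–1–6–3–8–0–7–2, so G is not a forest; only forests have treewidth ≤ 1, hence tw(G) ≥ 2. The upper and lower bounds meet at 2, so that is the treewidth.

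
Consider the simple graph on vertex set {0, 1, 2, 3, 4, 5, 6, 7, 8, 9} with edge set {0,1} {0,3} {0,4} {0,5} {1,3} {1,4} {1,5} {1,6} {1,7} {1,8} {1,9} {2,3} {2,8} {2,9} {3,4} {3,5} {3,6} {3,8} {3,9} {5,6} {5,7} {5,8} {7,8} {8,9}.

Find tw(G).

3

A width-3 tree decomposition is:
Bags: B1 = {0, 1, 3, 5}  B2 = {1, 3, 5, 8}  B3 = {1, 3, 8, 9}  B4 = {0, 1, 3, 4}  B5 = {1, 3, 5, 6}  B6 = {1, 5, 7, 8}  B7 = {2, 3, 8, 9}
Tree: B1–B2, B2–B3, B1–B4, B2–B5, B2–B6, B3–B7
The largest bag has 4 vertices, giving width 3; this decomposition certifies tw(G) ≤ 3. For the lower bound, the 4 vertices {1, 3, 8, 9} are pairwise adjacent, and any tree decomposition puts a clique entirely inside one bag — forcing width ≥ 3. Hence tw(G) = 3 exactly.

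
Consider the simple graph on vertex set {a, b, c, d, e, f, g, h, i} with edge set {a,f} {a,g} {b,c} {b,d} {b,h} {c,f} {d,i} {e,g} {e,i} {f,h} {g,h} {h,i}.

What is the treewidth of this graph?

A width-3 tree decomposition is:
Bags: B1 = {b, d, e, i}  B2 = {b, e, h, i}  B3 = {b, e, g, h}  B4 = {b, c, g, h}  B5 = {c, f, g, h}  B6 = {a, c, f, g}
Tree: B1–B2, B2–B3, B3–B4, B4–B5, B5–B6
Each bag holds 4 vertices, so the decomposition has width 3, which upper-bounds the treewidth. For the lower bound: the 4 vertex sets {d,e,i}, {b}, {h}, {a,c,f,g} are disjoint, each induces a connected subgraph, and every pair is joined by at least one edge of G. Contracting each set to a single vertex therefore yields K_{4} as a minor, and since treewidth is minor-monotone, tw(G) ≥ tw(K_{4}) = 3. Therefore the treewidth is 3.

3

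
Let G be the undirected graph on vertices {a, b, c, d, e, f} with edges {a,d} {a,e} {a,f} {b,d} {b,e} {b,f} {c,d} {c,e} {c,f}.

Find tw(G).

A width-3 tree decomposition is:
Bags: B1 = {a, d, e, f}  B2 = {c, d, e, f}  B3 = {b, d, e, f}
Tree: B1–B2, B2–B3
Every bag has size at most 4, so the width is 4 − 1 = 3 and tw(G) ≤ 3. For the lower bound: the 4 vertex sets {a,f}, {c,d}, {e}, {b} are disjoint, each induces a connected subgraph, and every pair is joined by at least one edge of G. Contracting each set to a single vertex therefore yields K_{4} as a minor, and since treewidth is minor-monotone, tw(G) ≥ tw(K_{4}) = 3. Therefore the treewidth is 3.

3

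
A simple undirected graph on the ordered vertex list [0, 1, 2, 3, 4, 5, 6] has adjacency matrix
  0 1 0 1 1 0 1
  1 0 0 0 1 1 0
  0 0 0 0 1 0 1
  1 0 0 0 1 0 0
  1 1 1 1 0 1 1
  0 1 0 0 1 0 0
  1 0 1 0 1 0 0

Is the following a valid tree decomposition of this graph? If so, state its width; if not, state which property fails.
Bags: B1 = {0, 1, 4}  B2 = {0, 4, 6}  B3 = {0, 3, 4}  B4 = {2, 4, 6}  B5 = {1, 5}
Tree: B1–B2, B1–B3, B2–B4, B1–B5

No — edge (4,5) lies in no bag.

A tree decomposition must satisfy three properties: every vertex lies in some bag; for every edge, both endpoints lie together in some bag; and for every vertex, the bags containing it form a connected subtree. Here edge (4,5) lies in no bag, so the decomposition is invalid.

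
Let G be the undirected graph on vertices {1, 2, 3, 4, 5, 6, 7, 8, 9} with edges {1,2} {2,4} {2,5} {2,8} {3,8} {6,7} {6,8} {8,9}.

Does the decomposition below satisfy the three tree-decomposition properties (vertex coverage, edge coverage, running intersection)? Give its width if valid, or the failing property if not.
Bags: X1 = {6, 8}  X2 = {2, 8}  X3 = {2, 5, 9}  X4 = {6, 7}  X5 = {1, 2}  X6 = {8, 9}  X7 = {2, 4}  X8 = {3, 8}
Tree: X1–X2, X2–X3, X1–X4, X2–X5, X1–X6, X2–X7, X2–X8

A tree decomposition must satisfy three properties: every vertex lies in some bag; for every edge, both endpoints lie together in some bag; and for every vertex, the bags containing it form a connected subtree. Here bags containing vertex 9 are not connected in the tree, so the decomposition is invalid.

No — bags containing vertex 9 are not connected in the tree.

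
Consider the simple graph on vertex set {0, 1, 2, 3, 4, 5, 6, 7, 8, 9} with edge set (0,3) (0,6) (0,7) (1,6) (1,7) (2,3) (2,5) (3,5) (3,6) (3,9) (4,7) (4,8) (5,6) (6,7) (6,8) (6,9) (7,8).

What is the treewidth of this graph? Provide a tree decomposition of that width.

Treewidth 2.
Bags: B1 = {0, 3, 6}  B2 = {0, 6, 7}  B3 = {3, 5, 6}  B4 = {6, 7, 8}  B5 = {3, 6, 9}  B6 = {1, 6, 7}  B7 = {4, 7, 8}  B8 = {2, 3, 5}
Tree: B1–B2, B1–B3, B2–B4, B1–B5, B4–B6, B4–B7, B3–B8

Each bag holds 3 vertices, so the decomposition has width 2, which upper-bounds the treewidth. For the lower bound, the 3 vertices {2, 3, 5} are pairwise adjacent, and any tree decomposition puts a clique entirely inside one bag — forcing width ≥ 2. The upper and lower bounds meet at 2, so that is the treewidth.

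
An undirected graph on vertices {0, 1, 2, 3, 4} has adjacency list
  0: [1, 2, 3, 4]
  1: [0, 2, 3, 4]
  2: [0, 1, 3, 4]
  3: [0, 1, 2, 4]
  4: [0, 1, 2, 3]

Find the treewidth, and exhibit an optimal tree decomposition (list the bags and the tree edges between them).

Treewidth 4.
One such decomposition:
Bags: B1 = {0, 1, 2, 3, 4}
Tree: (single bag)

A single bag containing all 5 vertices is trivially a valid decomposition of width 4. Conversely, {0, 1, 2, 3, 4} is a clique of size 5, and the vertices of any clique must share a bag in every tree decomposition; so some bag has ≥ 5 vertices and tw(G) ≥ 4. The upper and lower bounds meet at 4, so that is the treewidth.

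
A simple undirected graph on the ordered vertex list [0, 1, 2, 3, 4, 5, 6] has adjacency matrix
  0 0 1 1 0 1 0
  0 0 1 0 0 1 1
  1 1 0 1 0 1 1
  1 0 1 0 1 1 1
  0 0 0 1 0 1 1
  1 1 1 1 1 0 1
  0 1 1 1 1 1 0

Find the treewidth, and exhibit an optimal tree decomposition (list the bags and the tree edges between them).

Each bag holds 4 vertices, so the decomposition has width 3, which upper-bounds the treewidth. Conversely, {1, 2, 5, 6} is a clique of size 4, and the vertices of any clique must share a bag in every tree decomposition; so some bag has ≥ 4 vertices and tw(G) ≥ 3. Hence tw(G) = 3 exactly.

Treewidth 3.
Bags: B1 = {2, 3, 5, 6}  B2 = {0, 2, 3, 5}  B3 = {1, 2, 5, 6}  B4 = {3, 4, 5, 6}
Tree: B1–B2, B1–B3, B1–B4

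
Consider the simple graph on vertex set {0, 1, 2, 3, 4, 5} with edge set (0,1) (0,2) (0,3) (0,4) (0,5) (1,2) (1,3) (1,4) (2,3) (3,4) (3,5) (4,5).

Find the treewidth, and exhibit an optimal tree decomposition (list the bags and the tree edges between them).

Each bag holds 4 vertices, so the decomposition has width 3, which upper-bounds the treewidth. On the other hand G contains the 4-clique {0, 1, 2, 3}. A clique must lie in a single bag of any decomposition, so no decomposition can have width below 3. Combining the bounds, tw(G) = 3.

Treewidth 3.
One optimal decomposition is:
Bags: B1 = {0, 3, 4, 5}  B2 = {0, 1, 3, 4}  B3 = {0, 1, 2, 3}
Tree: B1–B2, B2–B3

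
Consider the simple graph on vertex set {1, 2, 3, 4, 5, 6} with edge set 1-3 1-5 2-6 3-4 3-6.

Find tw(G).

1

A width-1 tree decomposition is:
Bags: B1 = {3, 6}  B2 = {2, 6}  B3 = {1, 3}  B4 = {3, 4}  B5 = {1, 5}
Tree: B1–B2, B1–B3, B3–B4, B3–B5
Each bag holds 2 vertices, so the decomposition has width 1, which upper-bounds the treewidth. Since G has at least one edge (e.g. 6–3), it is not an edgeless graph, so tw(G) ≥ 1. The upper and lower bounds meet at 1, so that is the treewidth.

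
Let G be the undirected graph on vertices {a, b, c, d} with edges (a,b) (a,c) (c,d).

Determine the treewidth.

A width-1 tree decomposition is:
Bags: B1 = {c, d}  B2 = {a, c}  B3 = {a, b}
Tree: B1–B2, B2–B3
The largest bag has 2 vertices, giving width 1; this decomposition certifies tw(G) ≤ 1. Any graph with an edge has treewidth ≥ 1, and G has the edge d–c. Hence tw(G) = 1 exactly.

1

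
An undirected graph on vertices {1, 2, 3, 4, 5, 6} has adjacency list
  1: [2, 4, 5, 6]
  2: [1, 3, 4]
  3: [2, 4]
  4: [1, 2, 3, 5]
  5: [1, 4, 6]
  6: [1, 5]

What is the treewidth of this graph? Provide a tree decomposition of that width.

Treewidth 2.
Bags: B1 = {1, 2, 4}  B2 = {1, 4, 5}  B3 = {1, 5, 6}  B4 = {2, 3, 4}
Tree: B1–B2, B2–B3, B1–B4

Each bag holds 3 vertices, so the decomposition has width 2, which upper-bounds the treewidth. On the other hand G contains the 3-clique {1, 2, 4}. A clique must lie in a single bag of any decomposition, so no decomposition can have width below 2. Therefore the treewidth is 2.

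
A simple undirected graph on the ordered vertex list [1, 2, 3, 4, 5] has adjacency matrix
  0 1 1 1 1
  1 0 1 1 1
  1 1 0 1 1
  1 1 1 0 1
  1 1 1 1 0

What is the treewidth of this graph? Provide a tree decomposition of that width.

A single bag containing all 5 vertices is trivially a valid decomposition of width 4. For the lower bound, the 5 vertices {1, 2, 3, 4, 5} are pairwise adjacent, and any tree decomposition puts a clique entirely inside one bag — forcing width ≥ 4. Therefore the treewidth is 4.

Treewidth 4.
One such decomposition:
Bags: B1 = {1, 2, 3, 4, 5}
Tree: (single bag)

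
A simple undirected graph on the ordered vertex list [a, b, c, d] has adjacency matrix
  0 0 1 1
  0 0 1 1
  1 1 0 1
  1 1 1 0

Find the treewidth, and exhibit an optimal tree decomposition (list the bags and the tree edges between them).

Every bag has size at most 3, so the width is 3 − 1 = 2 and tw(G) ≤ 2. Conversely, {a, c, d} is a clique of size 3, and the vertices of any clique must share a bag in every tree decomposition; so some bag has ≥ 3 vertices and tw(G) ≥ 2. Hence tw(G) = 2 exactly.

Treewidth 2.
One such decomposition:
Bags: B1 = {b, c, d}  B2 = {a, c, d}
Tree: B1–B2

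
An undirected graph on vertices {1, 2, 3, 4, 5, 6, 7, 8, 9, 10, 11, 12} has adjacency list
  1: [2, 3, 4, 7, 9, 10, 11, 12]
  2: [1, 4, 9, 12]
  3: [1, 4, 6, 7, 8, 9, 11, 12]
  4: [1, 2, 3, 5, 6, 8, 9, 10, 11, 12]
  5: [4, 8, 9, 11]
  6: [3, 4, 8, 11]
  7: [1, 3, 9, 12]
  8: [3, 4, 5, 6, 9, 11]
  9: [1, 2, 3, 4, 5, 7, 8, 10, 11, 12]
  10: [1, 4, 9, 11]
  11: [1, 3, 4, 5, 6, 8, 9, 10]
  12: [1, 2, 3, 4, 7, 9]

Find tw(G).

A width-4 tree decomposition is:
Bags: B1 = {3, 4, 8, 9, 11}  B2 = {3, 4, 6, 8, 11}  B3 = {1, 3, 4, 9, 11}  B4 = {1, 4, 9, 10, 11}  B5 = {1, 3, 4, 9, 12}  B6 = {1, 3, 7, 9, 12}  B7 = {4, 5, 8, 9, 11}  B8 = {1, 2, 4, 9, 12}
Tree: B1–B2, B1–B3, B3–B4, B3–B5, B5–B6, B1–B7, B5–B8
The largest bag has 5 vertices, giving width 4; this decomposition certifies tw(G) ≤ 4. On the other hand G contains the 5-clique {3, 4, 8, 9, 11}. A clique must lie in a single bag of any decomposition, so no decomposition can have width below 4. Hence tw(G) = 4 exactly.

4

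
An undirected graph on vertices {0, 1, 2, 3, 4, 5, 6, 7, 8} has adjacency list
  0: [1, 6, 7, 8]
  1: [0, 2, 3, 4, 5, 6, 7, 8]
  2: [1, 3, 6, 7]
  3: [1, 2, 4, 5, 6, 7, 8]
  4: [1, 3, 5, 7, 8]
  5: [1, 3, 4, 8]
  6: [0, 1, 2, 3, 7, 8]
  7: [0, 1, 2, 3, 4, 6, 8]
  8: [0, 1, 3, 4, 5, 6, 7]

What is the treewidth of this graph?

4

A width-4 tree decomposition is:
Bags: B1 = {1, 3, 4, 7, 8}  B2 = {1, 3, 6, 7, 8}  B3 = {1, 2, 3, 6, 7}  B4 = {0, 1, 6, 7, 8}  B5 = {1, 3, 4, 5, 8}
Tree: B1–B2, B2–B3, B2–B4, B1–B5
Each bag holds 5 vertices, so the decomposition has width 4, which upper-bounds the treewidth. On the other hand G contains the 5-clique {0, 1, 6, 7, 8}. A clique must lie in a single bag of any decomposition, so no decomposition can have width below 4. Therefore the treewidth is 4.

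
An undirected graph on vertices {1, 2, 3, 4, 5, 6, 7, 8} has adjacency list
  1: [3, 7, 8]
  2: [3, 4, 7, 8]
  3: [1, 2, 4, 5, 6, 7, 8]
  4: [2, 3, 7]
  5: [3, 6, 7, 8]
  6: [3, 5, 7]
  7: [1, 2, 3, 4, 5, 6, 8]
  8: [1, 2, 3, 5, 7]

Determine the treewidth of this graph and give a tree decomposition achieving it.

Treewidth 3.
Bags: B1 = {2, 3, 7, 8}  B2 = {3, 5, 7, 8}  B3 = {3, 5, 6, 7}  B4 = {1, 3, 7, 8}  B5 = {2, 3, 4, 7}
Tree: B1–B2, B2–B3, B2–B4, B1–B5

Each bag holds 4 vertices, so the decomposition has width 3, which upper-bounds the treewidth. Conversely, {1, 3, 7, 8} is a clique of size 4, and the vertices of any clique must share a bag in every tree decomposition; so some bag has ≥ 4 vertices and tw(G) ≥ 3. The upper and lower bounds meet at 3, so that is the treewidth.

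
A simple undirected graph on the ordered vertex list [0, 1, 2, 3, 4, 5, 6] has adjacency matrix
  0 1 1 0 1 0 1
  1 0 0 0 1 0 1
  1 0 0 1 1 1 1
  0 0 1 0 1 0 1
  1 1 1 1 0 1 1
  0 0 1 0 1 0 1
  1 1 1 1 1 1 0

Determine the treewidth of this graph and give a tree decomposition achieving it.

Treewidth 3.
One such decomposition:
Bags: B1 = {0, 1, 4, 6}  B2 = {0, 2, 4, 6}  B3 = {2, 3, 4, 6}  B4 = {2, 4, 5, 6}
Tree: B1–B2, B2–B3, B3–B4

Every bag has size at most 4, so the width is 4 − 1 = 3 and tw(G) ≤ 3. On the other hand G contains the 4-clique {0, 1, 4, 6}. A clique must lie in a single bag of any decomposition, so no decomposition can have width below 3. Combining the bounds, tw(G) = 3.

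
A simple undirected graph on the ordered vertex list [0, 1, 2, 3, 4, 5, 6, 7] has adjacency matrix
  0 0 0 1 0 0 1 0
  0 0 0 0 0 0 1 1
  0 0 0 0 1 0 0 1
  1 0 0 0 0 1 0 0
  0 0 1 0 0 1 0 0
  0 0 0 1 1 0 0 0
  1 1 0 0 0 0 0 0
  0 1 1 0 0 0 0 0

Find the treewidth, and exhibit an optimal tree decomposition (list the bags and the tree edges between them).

Treewidth 2.
Bags: B1 = {1, 2, 7}  B2 = {1, 2, 6}  B3 = {0, 2, 6}  B4 = {0, 2, 3}  B5 = {2, 3, 5}  B6 = {2, 4, 5}
Tree: B1–B2, B2–B3, B3–B4, B4–B5, B5–B6

Every bag has size at most 3, so the width is 3 − 1 = 2 and tw(G) ≤ 2. For the lower bound, G contains the cycle 2–7–1–6–0–3–5–4–2, so G is not a forest; only forests have treewidth ≤ 1, hence tw(G) ≥ 2. The upper and lower bounds meet at 2, so that is the treewidth.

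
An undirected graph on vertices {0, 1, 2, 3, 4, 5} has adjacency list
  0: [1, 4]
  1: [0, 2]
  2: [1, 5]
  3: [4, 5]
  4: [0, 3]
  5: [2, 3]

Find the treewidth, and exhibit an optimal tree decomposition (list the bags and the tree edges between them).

Every bag has size at most 3, so the width is 3 − 1 = 2 and tw(G) ≤ 2. The edges 0–1–2–5–3–4–0 form a cycle, so G is not a tree and its treewidth is at least 2. Combining the bounds, tw(G) = 2.

Treewidth 2.
One such decomposition:
Bags: B1 = {0, 1, 2}  B2 = {0, 2, 5}  B3 = {0, 3, 5}  B4 = {0, 3, 4}
Tree: B1–B2, B2–B3, B3–B4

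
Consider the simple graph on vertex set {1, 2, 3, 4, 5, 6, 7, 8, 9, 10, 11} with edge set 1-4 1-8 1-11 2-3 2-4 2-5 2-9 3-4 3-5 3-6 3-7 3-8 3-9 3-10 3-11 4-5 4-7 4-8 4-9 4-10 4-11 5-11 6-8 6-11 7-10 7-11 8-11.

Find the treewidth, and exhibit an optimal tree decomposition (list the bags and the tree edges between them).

Treewidth 3.
One optimal decomposition is:
Bags: B1 = {3, 4, 8, 11}  B2 = {3, 4, 5, 11}  B3 = {3, 4, 7, 11}  B4 = {2, 3, 4, 5}  B5 = {2, 3, 4, 9}  B6 = {1, 4, 8, 11}  B7 = {3, 6, 8, 11}  B8 = {3, 4, 7, 10}
Tree: B1–B2, B1–B3, B2–B4, B4–B5, B1–B6, B1–B7, B3–B8

The largest bag has 4 vertices, giving width 3; this decomposition certifies tw(G) ≤ 3. For the lower bound, the 4 vertices {1, 4, 8, 11} are pairwise adjacent, and any tree decomposition puts a clique entirely inside one bag — forcing width ≥ 3. Hence tw(G) = 3 exactly.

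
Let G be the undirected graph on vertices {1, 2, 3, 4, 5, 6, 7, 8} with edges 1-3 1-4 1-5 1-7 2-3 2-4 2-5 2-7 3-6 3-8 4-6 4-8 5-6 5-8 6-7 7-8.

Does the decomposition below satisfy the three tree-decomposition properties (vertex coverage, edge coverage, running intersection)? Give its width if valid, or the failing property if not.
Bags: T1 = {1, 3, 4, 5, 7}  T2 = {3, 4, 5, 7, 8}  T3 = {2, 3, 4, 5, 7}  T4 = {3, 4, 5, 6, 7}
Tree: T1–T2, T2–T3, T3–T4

Every vertex of G appears in some bag (union = {1, 2, 3, 4, 5, 6, 7, 8}); every edge is covered by a bag; and for each vertex v the set of bags containing v is connected in the bag tree. The decomposition is therefore valid. The largest bag has 5 vertices, so the width is 4.

Yes; width 4.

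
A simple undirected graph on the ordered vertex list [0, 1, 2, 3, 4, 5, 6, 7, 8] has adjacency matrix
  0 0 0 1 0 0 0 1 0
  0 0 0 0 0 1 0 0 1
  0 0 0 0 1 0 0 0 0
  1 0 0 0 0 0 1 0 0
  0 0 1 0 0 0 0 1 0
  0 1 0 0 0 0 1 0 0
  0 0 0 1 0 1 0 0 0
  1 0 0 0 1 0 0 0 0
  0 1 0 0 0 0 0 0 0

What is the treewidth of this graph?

A width-1 tree decomposition is:
Bags: B1 = {2, 4}  B2 = {4, 7}  B3 = {0, 7}  B4 = {0, 3}  B5 = {3, 6}  B6 = {5, 6}  B7 = {1, 5}  B8 = {1, 8}
Tree: B1–B2, B2–B3, B3–B4, B4–B5, B5–B6, B6–B7, B7–B8
The largest bag has 2 vertices, giving width 1; this decomposition certifies tw(G) ≤ 1. Since G has at least one edge (e.g. 2–4), it is not an edgeless graph, so tw(G) ≥ 1. Hence tw(G) = 1 exactly.

1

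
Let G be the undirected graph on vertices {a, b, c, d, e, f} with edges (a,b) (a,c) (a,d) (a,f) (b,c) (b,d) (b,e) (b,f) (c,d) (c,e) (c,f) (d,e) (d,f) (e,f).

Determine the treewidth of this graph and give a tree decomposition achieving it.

The largest bag has 5 vertices, giving width 4; this decomposition certifies tw(G) ≤ 4. On the other hand G contains the 5-clique {b, c, d, e, f}. A clique must lie in a single bag of any decomposition, so no decomposition can have width below 4. Combining the bounds, tw(G) = 4.

Treewidth 4.
One such decomposition:
Bags: B1 = {a, b, c, d, f}  B2 = {b, c, d, e, f}
Tree: B1–B2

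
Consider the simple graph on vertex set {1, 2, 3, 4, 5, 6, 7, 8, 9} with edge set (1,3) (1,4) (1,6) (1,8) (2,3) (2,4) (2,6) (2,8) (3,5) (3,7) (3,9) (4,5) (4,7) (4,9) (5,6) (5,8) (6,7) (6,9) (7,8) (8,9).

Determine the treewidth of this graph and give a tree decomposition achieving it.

The largest bag has 5 vertices, giving width 4; this decomposition certifies tw(G) ≤ 4. For the lower bound: the 5 vertex sets {7,8}, {3,9}, {2,4}, {6}, {1} are disjoint, each induces a connected subgraph, and every pair is joined by at least one edge of G. Contracting each set to a single vertex therefore yields K_{5} as a minor, and since treewidth is minor-monotone, tw(G) ≥ tw(K_{5}) = 4. Hence tw(G) = 4 exactly.

Treewidth 4.
One such decomposition:
Bags: B1 = {3, 4, 6, 7, 8}  B2 = {3, 4, 6, 8, 9}  B3 = {2, 3, 4, 6, 8}  B4 = {1, 3, 4, 6, 8}  B5 = {3, 4, 5, 6, 8}
Tree: B1–B2, B2–B3, B3–B4, B4–B5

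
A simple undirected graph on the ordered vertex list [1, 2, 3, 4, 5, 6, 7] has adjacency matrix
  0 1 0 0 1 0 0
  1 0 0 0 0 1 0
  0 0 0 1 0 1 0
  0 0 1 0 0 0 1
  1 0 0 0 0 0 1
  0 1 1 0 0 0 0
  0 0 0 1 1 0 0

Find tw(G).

2

A width-2 tree decomposition is:
Bags: B1 = {3, 4, 7}  B2 = {3, 6, 7}  B3 = {2, 6, 7}  B4 = {1, 2, 7}  B5 = {1, 5, 7}
Tree: B1–B2, B2–B3, B3–B4, B4–B5
The largest bag has 3 vertices, giving width 2; this decomposition certifies tw(G) ≤ 2. For the lower bound, G contains the cycle 7–4–3–6–2–1–5–7, so G is not a forest; only forests have treewidth ≤ 1, hence tw(G) ≥ 2. Hence tw(G) = 2 exactly.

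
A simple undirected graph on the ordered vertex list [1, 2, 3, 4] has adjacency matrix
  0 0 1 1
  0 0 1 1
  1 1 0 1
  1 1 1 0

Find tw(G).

A width-2 tree decomposition is:
Bags: B1 = {1, 3, 4}  B2 = {2, 3, 4}
Tree: B1–B2
Every bag has size at most 3, so the width is 3 − 1 = 2 and tw(G) ≤ 2. On the other hand G contains the 3-clique {1, 3, 4}. A clique must lie in a single bag of any decomposition, so no decomposition can have width below 2. The upper and lower bounds meet at 2, so that is the treewidth.

2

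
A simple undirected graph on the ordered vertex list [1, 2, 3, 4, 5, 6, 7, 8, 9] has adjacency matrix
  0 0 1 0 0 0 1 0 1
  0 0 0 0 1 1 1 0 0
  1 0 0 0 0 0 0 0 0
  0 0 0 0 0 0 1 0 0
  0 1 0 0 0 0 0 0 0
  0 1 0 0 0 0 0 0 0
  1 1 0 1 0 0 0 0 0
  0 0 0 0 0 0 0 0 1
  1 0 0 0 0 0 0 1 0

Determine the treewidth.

A width-1 tree decomposition is:
Bags: B1 = {1, 7}  B2 = {2, 7}  B3 = {4, 7}  B4 = {1, 3}  B5 = {2, 5}  B6 = {1, 9}  B7 = {2, 6}  B8 = {8, 9}
Tree: B1–B2, B1–B3, B1–B4, B2–B5, B4–B6, B5–B7, B6–B8
Every bag has size at most 2, so the width is 2 − 1 = 1 and tw(G) ≤ 1. G has an edge, so its treewidth is at least 1. Combining the bounds, tw(G) = 1.

1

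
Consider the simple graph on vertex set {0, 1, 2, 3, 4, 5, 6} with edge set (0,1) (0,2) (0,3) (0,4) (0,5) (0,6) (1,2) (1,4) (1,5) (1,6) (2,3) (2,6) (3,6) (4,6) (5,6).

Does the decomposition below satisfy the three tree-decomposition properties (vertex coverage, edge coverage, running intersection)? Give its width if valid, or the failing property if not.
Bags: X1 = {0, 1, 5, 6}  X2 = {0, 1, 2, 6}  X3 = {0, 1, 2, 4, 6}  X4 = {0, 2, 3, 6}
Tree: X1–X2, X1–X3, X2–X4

A tree decomposition must satisfy three properties: every vertex lies in some bag; for every edge, both endpoints lie together in some bag; and for every vertex, the bags containing it form a connected subtree. Here bags containing vertex 2 are not connected in the tree, so the decomposition is invalid.

No — bags containing vertex 2 are not connected in the tree.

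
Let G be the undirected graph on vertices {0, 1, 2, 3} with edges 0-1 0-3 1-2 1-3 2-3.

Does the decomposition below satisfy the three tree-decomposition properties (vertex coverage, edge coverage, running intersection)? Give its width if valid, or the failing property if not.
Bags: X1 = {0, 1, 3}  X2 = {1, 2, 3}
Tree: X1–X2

Checking the three conditions: (i) the bags cover all of {0, 1, 2, 3}; (ii) for each edge, some bag contains both endpoints; (iii) the bags containing any fixed vertex form a subtree. All hold, so the decomposition is valid with width 3 − 1 = 2.

Yes; width 2.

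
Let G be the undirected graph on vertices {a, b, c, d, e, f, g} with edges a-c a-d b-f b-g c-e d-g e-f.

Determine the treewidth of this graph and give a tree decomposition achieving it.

Treewidth 2.
One optimal decomposition is:
Bags: B1 = {a, c, e}  B2 = {a, d, e}  B3 = {d, e, g}  B4 = {b, e, g}  B5 = {b, e, f}
Tree: B1–B2, B2–B3, B3–B4, B4–B5

The largest bag has 3 vertices, giving width 2; this decomposition certifies tw(G) ≤ 2. The edges e–c–a–d–g–b–f–e form a cycle, so G is not a tree and its treewidth is at least 2. Hence tw(G) = 2 exactly.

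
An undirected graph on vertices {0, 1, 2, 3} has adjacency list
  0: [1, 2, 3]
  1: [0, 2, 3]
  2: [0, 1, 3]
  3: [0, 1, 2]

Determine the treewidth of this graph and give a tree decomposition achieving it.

With just one bag of size 4, the width is 4 − 1 = 3, so tw(G) ≤ 3. On the other hand G contains the 4-clique {0, 1, 2, 3}. A clique must lie in a single bag of any decomposition, so no decomposition can have width below 3. Combining the bounds, tw(G) = 3.

Treewidth 3.
One optimal decomposition is:
Bags: B1 = {0, 1, 2, 3}
Tree: (single bag)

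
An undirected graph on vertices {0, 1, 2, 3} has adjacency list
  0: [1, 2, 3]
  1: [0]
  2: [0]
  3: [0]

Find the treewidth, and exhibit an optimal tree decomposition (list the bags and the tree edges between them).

Each bag holds 2 vertices, so the decomposition has width 1, which upper-bounds the treewidth. G has an edge, so its treewidth is at least 1. Combining the bounds, tw(G) = 1.

Treewidth 1.
Bags: B1 = {0, 3}  B2 = {0, 2}  B3 = {0, 1}
Tree: B1–B2, B2–B3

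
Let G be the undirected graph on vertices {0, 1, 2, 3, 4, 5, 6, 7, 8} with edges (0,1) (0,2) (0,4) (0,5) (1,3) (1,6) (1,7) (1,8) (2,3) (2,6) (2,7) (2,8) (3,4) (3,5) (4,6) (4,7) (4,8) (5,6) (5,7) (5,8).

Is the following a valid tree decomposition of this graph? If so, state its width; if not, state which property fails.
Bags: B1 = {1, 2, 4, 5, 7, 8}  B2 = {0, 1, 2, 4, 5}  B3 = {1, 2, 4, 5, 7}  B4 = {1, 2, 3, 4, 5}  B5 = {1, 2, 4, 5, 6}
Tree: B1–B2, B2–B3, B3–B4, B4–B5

No — bags containing vertex 7 are not connected in the tree.

A tree decomposition must satisfy three properties: every vertex lies in some bag; for every edge, both endpoints lie together in some bag; and for every vertex, the bags containing it form a connected subtree. Here bags containing vertex 7 are not connected in the tree, so the decomposition is invalid.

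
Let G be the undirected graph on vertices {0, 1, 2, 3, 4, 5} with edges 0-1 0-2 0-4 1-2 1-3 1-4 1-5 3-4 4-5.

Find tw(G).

2

A width-2 tree decomposition is:
Bags: B1 = {0, 1, 4}  B2 = {0, 1, 2}  B3 = {1, 4, 5}  B4 = {1, 3, 4}
Tree: B1–B2, B1–B3, B1–B4
Every bag has size at most 3, so the width is 3 − 1 = 2 and tw(G) ≤ 2. For the lower bound, the 3 vertices {0, 1, 2} are pairwise adjacent, and any tree decomposition puts a clique entirely inside one bag — forcing width ≥ 2. Hence tw(G) = 2 exactly.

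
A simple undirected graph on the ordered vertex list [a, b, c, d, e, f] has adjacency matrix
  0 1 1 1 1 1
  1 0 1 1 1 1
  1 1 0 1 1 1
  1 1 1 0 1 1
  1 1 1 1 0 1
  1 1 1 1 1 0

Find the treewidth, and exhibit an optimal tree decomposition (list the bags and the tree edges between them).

A single bag containing all 6 vertices is trivially a valid decomposition of width 5. Conversely, {a, b, c, d, e, f} is a clique of size 6, and the vertices of any clique must share a bag in every tree decomposition; so some bag has ≥ 6 vertices and tw(G) ≥ 5. The upper and lower bounds meet at 5, so that is the treewidth.

Treewidth 5.
One optimal decomposition is:
Bags: B1 = {a, b, c, d, e, f}
Tree: (single bag)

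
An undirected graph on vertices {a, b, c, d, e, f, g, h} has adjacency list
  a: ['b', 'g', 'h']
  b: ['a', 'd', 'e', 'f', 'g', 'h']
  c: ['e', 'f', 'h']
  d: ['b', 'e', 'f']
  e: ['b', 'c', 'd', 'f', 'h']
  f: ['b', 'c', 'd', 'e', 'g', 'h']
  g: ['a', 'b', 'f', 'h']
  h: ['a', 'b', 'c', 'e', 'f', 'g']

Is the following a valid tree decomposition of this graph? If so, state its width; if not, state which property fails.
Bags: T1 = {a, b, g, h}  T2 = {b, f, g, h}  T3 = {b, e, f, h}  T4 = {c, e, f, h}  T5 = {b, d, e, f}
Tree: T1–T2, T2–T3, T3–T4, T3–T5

Vertex coverage: the bags together contain {a, b, c, d, e, f, g, h}, the full vertex set. Edge coverage: each edge of G has both endpoints in at least one bag. Running intersection: for every vertex, the bags containing it form a connected subtree. All three properties hold, so this is a valid tree decomposition of width max|bag| − 1 = 3, and hence tw(G) ≤ 3.

Yes; width 3.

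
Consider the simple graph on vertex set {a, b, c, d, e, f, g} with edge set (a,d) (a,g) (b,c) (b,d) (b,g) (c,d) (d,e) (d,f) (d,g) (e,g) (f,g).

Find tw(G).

2

A width-2 tree decomposition is:
Bags: B1 = {b, d, g}  B2 = {a, d, g}  B3 = {b, c, d}  B4 = {d, f, g}  B5 = {d, e, g}
Tree: B1–B2, B1–B3, B2–B4, B1–B5
The largest bag has 3 vertices, giving width 2; this decomposition certifies tw(G) ≤ 2. For the lower bound, the 3 vertices {d, e, g} are pairwise adjacent, and any tree decomposition puts a clique entirely inside one bag — forcing width ≥ 2. Combining the bounds, tw(G) = 2.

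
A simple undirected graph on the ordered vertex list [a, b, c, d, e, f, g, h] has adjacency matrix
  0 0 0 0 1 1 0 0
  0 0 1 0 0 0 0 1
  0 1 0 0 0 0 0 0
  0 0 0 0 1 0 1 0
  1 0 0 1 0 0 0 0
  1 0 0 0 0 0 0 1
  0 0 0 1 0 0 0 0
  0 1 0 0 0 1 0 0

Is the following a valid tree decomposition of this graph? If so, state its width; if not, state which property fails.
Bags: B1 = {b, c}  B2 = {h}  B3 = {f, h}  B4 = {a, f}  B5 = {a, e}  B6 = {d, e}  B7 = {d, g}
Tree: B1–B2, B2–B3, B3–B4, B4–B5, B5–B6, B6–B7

No — edge (b,h) lies in no bag.

A tree decomposition must satisfy three properties: every vertex lies in some bag; for every edge, both endpoints lie together in some bag; and for every vertex, the bags containing it form a connected subtree. Here edge (b,h) lies in no bag, so the decomposition is invalid.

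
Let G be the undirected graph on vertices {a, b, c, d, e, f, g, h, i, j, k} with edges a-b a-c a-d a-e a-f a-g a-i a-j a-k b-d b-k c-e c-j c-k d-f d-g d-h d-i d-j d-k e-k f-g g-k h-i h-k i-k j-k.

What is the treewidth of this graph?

A width-3 tree decomposition is:
Bags: B1 = {a, d, g, k}  B2 = {a, d, j, k}  B3 = {a, d, i, k}  B4 = {a, b, d, k}  B5 = {a, c, j, k}  B6 = {a, d, f, g}  B7 = {d, h, i, k}  B8 = {a, c, e, k}
Tree: B1–B2, B2–B3, B1–B4, B2–B5, B1–B6, B3–B7, B5–B8
Every bag has size at most 4, so the width is 4 − 1 = 3 and tw(G) ≤ 3. On the other hand G contains the 4-clique {a, d, f, g}. A clique must lie in a single bag of any decomposition, so no decomposition can have width below 3. Hence tw(G) = 3 exactly.

3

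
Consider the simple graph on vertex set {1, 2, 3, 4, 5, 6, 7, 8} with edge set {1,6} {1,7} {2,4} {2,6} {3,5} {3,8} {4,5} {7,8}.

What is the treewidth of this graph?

A width-2 tree decomposition is:
Bags: B1 = {1, 7, 8}  B2 = {1, 6, 8}  B3 = {2, 6, 8}  B4 = {2, 4, 8}  B5 = {4, 5, 8}  B6 = {3, 5, 8}
Tree: B1–B2, B2–B3, B3–B4, B4–B5, B5–B6
Each bag holds 3 vertices, so the decomposition has width 2, which upper-bounds the treewidth. Since 8–7–1–6–2–4–5–3–8 is a cycle in G, G is not acyclic. Forests are exactly the graphs of treewidth ≤ 1, so tw(G) ≥ 2. Hence tw(G) = 2 exactly.

2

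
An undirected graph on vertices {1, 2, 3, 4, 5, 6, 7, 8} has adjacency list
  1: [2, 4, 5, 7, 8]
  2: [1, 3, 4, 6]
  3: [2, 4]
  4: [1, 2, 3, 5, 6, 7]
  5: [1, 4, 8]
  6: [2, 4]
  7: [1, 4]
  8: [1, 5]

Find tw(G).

A width-2 tree decomposition is:
Bags: B1 = {1, 2, 4}  B2 = {2, 4, 6}  B3 = {1, 4, 5}  B4 = {1, 5, 8}  B5 = {2, 3, 4}  B6 = {1, 4, 7}
Tree: B1–B2, B1–B3, B3–B4, B1–B5, B3–B6
The largest bag has 3 vertices, giving width 2; this decomposition certifies tw(G) ≤ 2. On the other hand G contains the 3-clique {1, 5, 8}. A clique must lie in a single bag of any decomposition, so no decomposition can have width below 2. Combining the bounds, tw(G) = 2.

2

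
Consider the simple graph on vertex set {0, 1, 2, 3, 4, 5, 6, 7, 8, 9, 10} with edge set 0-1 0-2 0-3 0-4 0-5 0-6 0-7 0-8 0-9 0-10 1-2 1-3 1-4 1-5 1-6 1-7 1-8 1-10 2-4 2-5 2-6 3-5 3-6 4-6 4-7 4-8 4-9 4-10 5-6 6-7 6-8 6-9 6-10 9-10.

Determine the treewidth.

4

A width-4 tree decomposition is:
Bags: B1 = {0, 1, 2, 5, 6}  B2 = {0, 1, 2, 4, 6}  B3 = {0, 1, 4, 6, 10}  B4 = {0, 1, 3, 5, 6}  B5 = {0, 4, 6, 9, 10}  B6 = {0, 1, 4, 6, 8}  B7 = {0, 1, 4, 6, 7}
Tree: B1–B2, B2–B3, B1–B4, B3–B5, B3–B6, B3–B7
The largest bag has 5 vertices, giving width 4; this decomposition certifies tw(G) ≤ 4. On the other hand G contains the 5-clique {0, 1, 3, 5, 6}. A clique must lie in a single bag of any decomposition, so no decomposition can have width below 4. Hence tw(G) = 4 exactly.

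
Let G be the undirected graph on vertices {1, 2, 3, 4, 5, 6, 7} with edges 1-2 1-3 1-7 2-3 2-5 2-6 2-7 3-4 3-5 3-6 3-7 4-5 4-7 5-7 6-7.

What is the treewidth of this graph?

3

A width-3 tree decomposition is:
Bags: B1 = {1, 2, 3, 7}  B2 = {2, 3, 5, 7}  B3 = {2, 3, 6, 7}  B4 = {3, 4, 5, 7}
Tree: B1–B2, B1–B3, B2–B4
Each bag holds 4 vertices, so the decomposition has width 3, which upper-bounds the treewidth. On the other hand G contains the 4-clique {1, 2, 3, 7}. A clique must lie in a single bag of any decomposition, so no decomposition can have width below 3. The upper and lower bounds meet at 3, so that is the treewidth.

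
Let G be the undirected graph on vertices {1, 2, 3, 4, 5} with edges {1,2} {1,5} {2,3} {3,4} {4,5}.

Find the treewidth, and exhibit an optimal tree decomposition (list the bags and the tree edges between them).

Treewidth 2.
Bags: B1 = {1, 2, 3}  B2 = {1, 3, 5}  B3 = {3, 4, 5}
Tree: B1–B2, B2–B3

Each bag holds 3 vertices, so the decomposition has width 2, which upper-bounds the treewidth. Since 3–2–1–5–4–3 is a cycle in G, G is not acyclic. Forests are exactly the graphs of treewidth ≤ 1, so tw(G) ≥ 2. Combining the bounds, tw(G) = 2.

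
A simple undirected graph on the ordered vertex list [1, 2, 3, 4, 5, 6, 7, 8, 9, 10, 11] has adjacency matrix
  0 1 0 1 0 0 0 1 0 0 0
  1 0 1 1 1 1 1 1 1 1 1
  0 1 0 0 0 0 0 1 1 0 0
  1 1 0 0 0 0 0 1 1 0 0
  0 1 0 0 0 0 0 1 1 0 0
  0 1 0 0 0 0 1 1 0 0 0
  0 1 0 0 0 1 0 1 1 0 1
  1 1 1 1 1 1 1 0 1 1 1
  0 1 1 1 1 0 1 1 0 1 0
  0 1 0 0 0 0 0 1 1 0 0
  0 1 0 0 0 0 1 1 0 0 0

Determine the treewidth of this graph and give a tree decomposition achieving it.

Treewidth 3.
One such decomposition:
Bags: B1 = {2, 5, 8, 9}  B2 = {2, 3, 8, 9}  B3 = {2, 7, 8, 9}  B4 = {2, 4, 8, 9}  B5 = {1, 2, 4, 8}  B6 = {2, 8, 9, 10}  B7 = {2, 7, 8, 11}  B8 = {2, 6, 7, 8}
Tree: B1–B2, B1–B3, B1–B4, B4–B5, B4–B6, B3–B7, B3–B8

Every bag has size at most 4, so the width is 4 − 1 = 3 and tw(G) ≤ 3. For the lower bound, the 4 vertices {1, 2, 4, 8} are pairwise adjacent, and any tree decomposition puts a clique entirely inside one bag — forcing width ≥ 3. The upper and lower bounds meet at 3, so that is the treewidth.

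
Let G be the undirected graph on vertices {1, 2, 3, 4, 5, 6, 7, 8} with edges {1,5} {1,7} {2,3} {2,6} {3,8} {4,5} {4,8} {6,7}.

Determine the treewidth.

A width-2 tree decomposition is:
Bags: B1 = {1, 5, 7}  B2 = {4, 5, 7}  B3 = {4, 7, 8}  B4 = {3, 7, 8}  B5 = {2, 3, 7}  B6 = {2, 6, 7}
Tree: B1–B2, B2–B3, B3–B4, B4–B5, B5–B6
Each bag holds 3 vertices, so the decomposition has width 2, which upper-bounds the treewidth. For the lower bound, G contains the cycle 7–1–5–4–8–3–2–6–7, so G is not a forest; only forests have treewidth ≤ 1, hence tw(G) ≥ 2. The upper and lower bounds meet at 2, so that is the treewidth.

2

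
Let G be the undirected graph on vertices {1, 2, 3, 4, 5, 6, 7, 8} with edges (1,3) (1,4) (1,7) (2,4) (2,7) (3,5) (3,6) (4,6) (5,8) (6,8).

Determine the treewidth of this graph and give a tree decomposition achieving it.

Each bag holds 3 vertices, so the decomposition has width 2, which upper-bounds the treewidth. The edges 5–8–6–3–5 form a cycle, so G is not a tree and its treewidth is at least 2. The upper and lower bounds meet at 2, so that is the treewidth.

Treewidth 2.
One such decomposition:
Bags: B1 = {3, 5, 8}  B2 = {3, 6, 8}  B3 = {1, 3, 6}  B4 = {1, 4, 6}  B5 = {1, 4, 7}  B6 = {2, 4, 7}
Tree: B1–B2, B2–B3, B3–B4, B4–B5, B5–B6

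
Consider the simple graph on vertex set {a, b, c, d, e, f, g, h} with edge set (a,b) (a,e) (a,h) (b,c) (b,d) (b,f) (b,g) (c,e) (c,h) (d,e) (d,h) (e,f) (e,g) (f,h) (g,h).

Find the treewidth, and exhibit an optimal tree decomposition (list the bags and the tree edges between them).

Treewidth 3.
Bags: B1 = {b, c, e, h}  B2 = {b, e, g, h}  B3 = {a, b, e, h}  B4 = {b, e, f, h}  B5 = {b, d, e, h}
Tree: B1–B2, B2–B3, B3–B4, B4–B5

The largest bag has 4 vertices, giving width 3; this decomposition certifies tw(G) ≤ 3. For the lower bound: the 4 vertex sets {c,h}, {e,g}, {b}, {a} are disjoint, each induces a connected subgraph, and every pair is joined by at least one edge of G. Contracting each set to a single vertex therefore yields K_{4} as a minor, and since treewidth is minor-monotone, tw(G) ≥ tw(K_{4}) = 3. Hence tw(G) = 3 exactly.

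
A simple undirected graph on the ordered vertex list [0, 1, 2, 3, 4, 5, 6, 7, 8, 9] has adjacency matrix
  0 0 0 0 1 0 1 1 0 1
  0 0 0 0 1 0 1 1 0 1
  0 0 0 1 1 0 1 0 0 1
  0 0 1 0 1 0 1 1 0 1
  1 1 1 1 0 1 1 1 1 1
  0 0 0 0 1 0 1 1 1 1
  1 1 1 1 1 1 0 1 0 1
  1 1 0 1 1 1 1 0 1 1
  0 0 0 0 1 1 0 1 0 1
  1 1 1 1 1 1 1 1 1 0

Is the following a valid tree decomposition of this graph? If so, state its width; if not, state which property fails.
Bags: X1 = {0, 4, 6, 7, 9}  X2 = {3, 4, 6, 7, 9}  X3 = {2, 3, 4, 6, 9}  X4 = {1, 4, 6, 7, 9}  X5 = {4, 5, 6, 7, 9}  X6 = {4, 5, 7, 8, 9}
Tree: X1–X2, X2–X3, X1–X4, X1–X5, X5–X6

Every vertex of G appears in some bag (union = {0, 1, 2, 3, 4, 5, 6, 7, 8, 9}); every edge is covered by a bag; and for each vertex v the set of bags containing v is connected in the bag tree. The decomposition is therefore valid. The largest bag has 5 vertices, so the width is 4.

Yes; width 4.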